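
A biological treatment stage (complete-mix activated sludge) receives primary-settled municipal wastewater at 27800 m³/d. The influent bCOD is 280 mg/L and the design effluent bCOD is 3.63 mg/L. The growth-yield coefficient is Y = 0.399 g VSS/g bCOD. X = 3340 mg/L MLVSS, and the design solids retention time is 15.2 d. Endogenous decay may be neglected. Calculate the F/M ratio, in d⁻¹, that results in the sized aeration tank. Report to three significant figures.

With k_d = 0 the design equation reduces to V = Y Q (S₀−S) θ_c / X = 0.399 × 27800 × (280 − 3.63) × 15.2 / 3340 = 13951 m³.
Food-to-microorganism ratio F/M = Q S₀ / (V X) = 27800 × 280 / (13951 × 3340) = 0.1671 d⁻¹.

F/M ≈ 0.167 d⁻¹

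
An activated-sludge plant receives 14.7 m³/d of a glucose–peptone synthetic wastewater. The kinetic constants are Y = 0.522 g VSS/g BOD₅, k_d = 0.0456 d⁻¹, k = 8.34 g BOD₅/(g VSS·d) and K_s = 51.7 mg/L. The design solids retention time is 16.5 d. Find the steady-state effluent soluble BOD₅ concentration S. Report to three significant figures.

Effluent substrate depends only on kinetics and SRT: S = K_s(1 + k_d θ_c) / [θ_c(Yk − k_d) − 1] = 51.7 × (1 + 0.0456 × 16.5) / [16.5 × (0.522 × 8.34 − 0.0456) − 1] = 90.60 / 70.08 = 1.293 mg/L.

S ≈ 1.29 mg/L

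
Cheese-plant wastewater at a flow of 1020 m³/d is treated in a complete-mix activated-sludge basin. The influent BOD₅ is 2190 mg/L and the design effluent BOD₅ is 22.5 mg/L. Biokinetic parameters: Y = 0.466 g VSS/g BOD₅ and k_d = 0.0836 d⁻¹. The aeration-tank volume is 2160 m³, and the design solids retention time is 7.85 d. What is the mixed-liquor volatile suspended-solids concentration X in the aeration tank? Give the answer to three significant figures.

X = Y·Q·ΔS·θ_c / [V·(1 + k_d θ_c)] = 0.466 × 1020 × (2190 − 22.5) × 7.85 / [2160 × (1 + 0.0836 × 7.85)] = 2261 mg/L.

X ≈ 2260 mg/L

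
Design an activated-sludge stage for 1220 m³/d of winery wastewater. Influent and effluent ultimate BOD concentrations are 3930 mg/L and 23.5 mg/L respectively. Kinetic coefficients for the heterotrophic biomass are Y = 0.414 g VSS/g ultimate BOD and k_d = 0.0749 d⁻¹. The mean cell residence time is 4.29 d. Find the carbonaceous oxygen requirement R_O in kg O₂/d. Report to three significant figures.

R_O ≈ 2650 kg O₂/d

The observed yield is Y_obs = Y/(1 + k_d·θ_c) = 0.414 / (1 + 0.0749 × 4.29) = 0.414 / 1.321 = 0.3133 g VSS per g ultimate BOD removed.
Mass of ultimate BOD removed per day: Q(S₀ − S) = 1220 × 3906 g/m³ = 4766 kg/d.
P_X = Y_obs·Q·(S₀ − S) = 0.3133 × 4766 = 1493 kg VSS/d.
R_O = Q·ΔS − 1.42 P_X = 4766 − 2120 = 2645 kg O₂/d.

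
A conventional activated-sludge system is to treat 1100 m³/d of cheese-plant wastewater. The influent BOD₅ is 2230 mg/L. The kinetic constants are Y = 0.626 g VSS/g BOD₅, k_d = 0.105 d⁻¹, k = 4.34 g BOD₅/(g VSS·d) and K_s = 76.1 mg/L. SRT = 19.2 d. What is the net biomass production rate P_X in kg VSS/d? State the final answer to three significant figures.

P_X ≈ 508 kg VSS/d

For a completely mixed reactor with recycle the Lawrence–McCarty relation gives S = K_s·(1 + k_d·θ_c) / [θ_c·(Y·k − k_d) − 1] = 76.1 × (1 + 0.105 × 19.2) / [19.2 × (0.626 × 4.34 − 0.105) − 1] = 229.5 / 49.15 = 4.670 mg/L.
Correct the yield for decay: Y_obs = Y/(1 + k_d θ_c) = 0.626 / (1 + 0.105 × 19.2) = 0.626 / 3.016 = 0.2076.
ΔS = 2230 − 4.67 = 2225 mg/L, so the substrate removal rate is 1100 × 2225/1000 = 2448 kg BOD₅/d.
Biomass produced: P_X = Y_obs·Q·ΔS = 0.2076 × 2448 ≈ 508.1 kg VSS/d.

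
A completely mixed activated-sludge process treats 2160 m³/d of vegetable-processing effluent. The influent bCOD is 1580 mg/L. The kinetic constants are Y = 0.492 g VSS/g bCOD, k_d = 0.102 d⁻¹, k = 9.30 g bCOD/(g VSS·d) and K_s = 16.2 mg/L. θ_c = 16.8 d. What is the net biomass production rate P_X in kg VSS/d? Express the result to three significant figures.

Effluent substrate depends only on kinetics and SRT: S = K_s(1 + k_d θ_c) / [θ_c(Yk − k_d) − 1] = 16.2 × (1 + 0.102 × 16.8) / [16.8 × (0.492 × 9.30 − 0.102) − 1] = 43.96 / 74.16 = 0.5928 mg/L.
Correct the yield for decay: Y_obs = Y/(1 + k_d θ_c) = 0.492 / (1 + 0.102 × 16.8) = 0.492 / 2.714 = 0.1813.
Mass of bCOD removed per day: Q(S₀ − S) = 2160 × 1579 g/m³ = 3412 kg/d.
Biomass produced: P_X = Y_obs·Q·ΔS = 0.1813 × 3412 ≈ 618.5 kg VSS/d.

P_X ≈ 619 kg VSS/d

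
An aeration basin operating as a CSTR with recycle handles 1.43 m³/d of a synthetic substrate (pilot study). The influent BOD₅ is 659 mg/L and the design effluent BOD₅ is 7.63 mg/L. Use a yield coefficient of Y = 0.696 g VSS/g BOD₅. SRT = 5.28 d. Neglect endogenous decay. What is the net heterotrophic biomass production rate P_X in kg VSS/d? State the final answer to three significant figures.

P_X ≈ 0.648 kg VSS/d

With endogenous decay neglected, the observed yield equals the true yield: Y_obs = Y = 0.696 g VSS/g BOD₅.
ΔS = 659 − 7.63 = 651.4 mg/L, so the substrate removal rate is 1.43 × 651.4/1000 = 0.9315 kg BOD₅/d.
P_X = Y_obs · Q(S₀ − S) = 0.6960 × 0.9315 = 0.6483 kg VSS/d.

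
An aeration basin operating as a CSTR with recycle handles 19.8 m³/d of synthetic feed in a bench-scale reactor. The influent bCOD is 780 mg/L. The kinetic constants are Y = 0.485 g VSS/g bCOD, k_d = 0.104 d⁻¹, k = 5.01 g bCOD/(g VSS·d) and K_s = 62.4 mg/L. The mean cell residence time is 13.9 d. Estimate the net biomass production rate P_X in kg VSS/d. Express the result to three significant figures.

From the Monod/SRT balance for a CMAS, S = K_s·(1+k_d θ_c)/[θ_c·(Y k − k_d) − 1] = 62.4 × (1 + 0.104 × 13.9) / [13.9 × (0.485 × 5.01 − 0.104) − 1] = 152.6 / 31.33 = 4.871 mg/L.
The observed yield is Y_obs = Y/(1 + k_d·θ_c) = 0.485 / (1 + 0.104 × 13.9) = 0.485 / 2.446 = 0.1983 g VSS per g bCOD removed.
ΔS = 780 − 4.87 = 775.1 mg/L, so the substrate removal rate is 19.8 × 775.1/1000 = 15.35 kg bCOD/d.
So the net sludge growth is P_X = 0.1983 × 15.35 = 3.044 kg VSS/d.

P_X ≈ 3.04 kg VSS/d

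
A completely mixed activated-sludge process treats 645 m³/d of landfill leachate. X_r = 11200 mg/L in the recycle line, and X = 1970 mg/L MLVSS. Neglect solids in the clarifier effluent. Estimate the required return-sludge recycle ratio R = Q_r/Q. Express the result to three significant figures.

R ≈ 0.213

Solids balance on the clarifier gives (1+R)X = R·X_r, so R = X/(X_r − X) = 1970 / (11200 − 1970) = 0.2134.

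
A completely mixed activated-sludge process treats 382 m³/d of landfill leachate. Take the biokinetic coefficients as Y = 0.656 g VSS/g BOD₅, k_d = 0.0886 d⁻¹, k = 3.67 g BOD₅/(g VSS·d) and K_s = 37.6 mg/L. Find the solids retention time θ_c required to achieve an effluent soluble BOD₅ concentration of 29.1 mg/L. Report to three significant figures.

From 1/θ_c = Y·k·S/(K_s + S) − k_d: Y·k·S/(K_s+S) = 0.656 × 3.67 × 29.1 / (37.6 + 29.1) = 1.050 d⁻¹.
1/θ_c = 1.050 − 0.0886 = 0.9618 d⁻¹, so θ_c = 1.040 d.

θ_c ≈ 1.04 d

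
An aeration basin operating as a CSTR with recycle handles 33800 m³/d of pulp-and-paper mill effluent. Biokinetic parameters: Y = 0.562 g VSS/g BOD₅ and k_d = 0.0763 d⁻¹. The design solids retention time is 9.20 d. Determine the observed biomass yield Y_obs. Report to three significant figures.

Y_obs ≈ 0.330 g VSS/g BOD₅

Observed yield with endogenous decay: Y_obs = Y / (1 + k_d·θ_c) = 0.562 / (1 + 0.0763 × 9.20) = 0.562 / 1.702 = 0.3302 g VSS/g BOD₅.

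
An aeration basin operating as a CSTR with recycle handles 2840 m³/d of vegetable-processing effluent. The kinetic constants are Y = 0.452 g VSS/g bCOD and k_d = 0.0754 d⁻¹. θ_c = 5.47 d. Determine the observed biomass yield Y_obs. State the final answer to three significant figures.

Y_obs ≈ 0.320 g VSS/g bCOD

Observed yield with endogenous decay: Y_obs = Y / (1 + k_d·θ_c) = 0.452 / (1 + 0.0754 × 5.47) = 0.452 / 1.412 = 0.3200 g VSS/g bCOD.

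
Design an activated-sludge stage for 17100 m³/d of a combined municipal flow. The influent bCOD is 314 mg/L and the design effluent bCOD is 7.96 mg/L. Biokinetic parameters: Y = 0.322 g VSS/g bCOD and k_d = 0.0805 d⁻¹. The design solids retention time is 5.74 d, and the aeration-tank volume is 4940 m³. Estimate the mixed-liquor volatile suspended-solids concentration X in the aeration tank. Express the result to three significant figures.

From V·X·(1 + k_d·θ_c) = Y·Q·(S₀ − S)·θ_c: X = 0.322 × 17100 × (314 − 7.96) × 5.74 / [4940 × (1 + 0.0805 × 5.74)] = 1339 mg/L.

X ≈ 1340 mg/L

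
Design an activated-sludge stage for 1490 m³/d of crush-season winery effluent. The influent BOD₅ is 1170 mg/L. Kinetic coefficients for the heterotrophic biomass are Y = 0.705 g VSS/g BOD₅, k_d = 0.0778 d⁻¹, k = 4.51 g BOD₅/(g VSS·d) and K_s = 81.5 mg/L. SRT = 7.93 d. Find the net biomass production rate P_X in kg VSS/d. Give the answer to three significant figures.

P_X ≈ 756 kg VSS/d

From the Monod/SRT balance for a CMAS, S = K_s·(1+k_d θ_c)/[θ_c·(Y k − k_d) − 1] = 81.5 × (1 + 0.0778 × 7.93) / [7.93 × (0.705 × 4.51 − 0.0778) − 1] = 131.8 / 23.60 = 5.585 mg/L.
Observed yield with endogenous decay: Y_obs = Y / (1 + k_d·θ_c) = 0.705 / (1 + 0.0778 × 7.93) = 0.705 / 1.617 = 0.4360 g VSS/g BOD₅.
Mass of BOD₅ removed per day: Q(S₀ − S) = 1490 × 1164 g/m³ = 1735 kg/d.
Net biomass production P_X = Y_obs × Q·(S₀ − S) = 0.4360 × 1735 = 756.5 kg VSS/d.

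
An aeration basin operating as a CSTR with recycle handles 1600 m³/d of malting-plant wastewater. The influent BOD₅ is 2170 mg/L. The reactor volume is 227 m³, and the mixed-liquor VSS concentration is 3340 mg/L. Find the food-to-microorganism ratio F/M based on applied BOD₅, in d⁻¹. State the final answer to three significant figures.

F/M = applied load / biomass = Q·S₀/(V·X) = 1600 × 2170 / (227.0 × 3340) = 4.579 d⁻¹.

F/M ≈ 4.58 d⁻¹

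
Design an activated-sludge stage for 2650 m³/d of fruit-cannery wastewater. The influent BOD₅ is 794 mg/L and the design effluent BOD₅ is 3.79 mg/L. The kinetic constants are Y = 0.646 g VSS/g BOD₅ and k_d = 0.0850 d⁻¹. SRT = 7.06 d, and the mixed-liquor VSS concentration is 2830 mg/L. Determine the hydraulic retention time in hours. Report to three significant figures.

Rearranging the biomass balance for a CMAS with decay, V = Y·Q·ΔS·θ_c / [X·(1+k_d θ_c)] = 0.646 × 2650 × (794 − 3.79) × 7.06 / [2830 × (1 + 0.0850 × 7.06)] = 9.55×10^6 / 4528 = 2109 m³.
τ = V/Q = 2109/2650 = 0.7959 d, or 19.10 h.

τ ≈ 19.1 h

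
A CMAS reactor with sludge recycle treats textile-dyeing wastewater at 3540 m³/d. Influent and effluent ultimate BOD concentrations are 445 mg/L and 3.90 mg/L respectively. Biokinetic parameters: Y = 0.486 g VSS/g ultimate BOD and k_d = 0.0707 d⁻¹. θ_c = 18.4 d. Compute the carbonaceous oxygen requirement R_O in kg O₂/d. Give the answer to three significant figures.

Observed yield with endogenous decay: Y_obs = Y / (1 + k_d·θ_c) = 0.486 / (1 + 0.0707 × 18.4) = 0.486 / 2.301 = 0.2112 g VSS/g ultimate BOD.
Q·(S₀ − S) = 3540 × (445 − 3.90) × 10⁻³ = 1561 kg/d removed.
P_X = Y_obs·Q·(S₀ − S) = 0.2112 × 1561 = 329.8 kg VSS/d.
Carbonaceous O₂ demand = substrate oxidised − cell-mass equivalent = 1561 − 1.42 × 329.8 = 1093 kg O₂/d.

R_O ≈ 1090 kg O₂/d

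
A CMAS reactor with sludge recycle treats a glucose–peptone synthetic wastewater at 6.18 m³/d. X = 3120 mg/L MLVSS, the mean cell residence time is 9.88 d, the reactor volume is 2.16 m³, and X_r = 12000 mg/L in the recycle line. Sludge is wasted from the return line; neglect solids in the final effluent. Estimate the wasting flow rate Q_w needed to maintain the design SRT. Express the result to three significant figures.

θ_c = V·X/(Q_w·X_r) when wasting from the recycle, so Q_w = V·X/(θ_c·X_r) = 2.160 × 3120 / (9.88 × 12000) = 0.05684 m³/d.

Q_w ≈ 0.0568 m³/d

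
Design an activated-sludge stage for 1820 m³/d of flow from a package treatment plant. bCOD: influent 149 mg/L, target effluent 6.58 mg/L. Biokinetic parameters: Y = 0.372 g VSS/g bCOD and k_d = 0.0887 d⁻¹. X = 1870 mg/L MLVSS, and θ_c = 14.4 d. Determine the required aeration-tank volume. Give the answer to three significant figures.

Rearranging the biomass balance for a CMAS with decay, V = Y·Q·ΔS·θ_c / [X·(1+k_d θ_c)] = 0.372 × 1820 × (149 − 6.58) × 14.4 / [1870 × (1 + 0.0887 × 14.4)] = 1.39×10^6 / 4259 = 326.1 m³.

V ≈ 326 m³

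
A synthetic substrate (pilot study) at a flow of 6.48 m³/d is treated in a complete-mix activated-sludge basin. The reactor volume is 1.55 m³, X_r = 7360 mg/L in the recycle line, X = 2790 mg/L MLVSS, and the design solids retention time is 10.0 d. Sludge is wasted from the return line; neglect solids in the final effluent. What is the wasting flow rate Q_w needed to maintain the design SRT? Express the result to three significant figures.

θ_c = V·X/(Q_w·X_r) when wasting from the recycle, so Q_w = V·X/(θ_c·X_r) = 1.550 × 2790 / (10.0 × 7360) = 0.05876 m³/d.

Q_w ≈ 0.0588 m³/d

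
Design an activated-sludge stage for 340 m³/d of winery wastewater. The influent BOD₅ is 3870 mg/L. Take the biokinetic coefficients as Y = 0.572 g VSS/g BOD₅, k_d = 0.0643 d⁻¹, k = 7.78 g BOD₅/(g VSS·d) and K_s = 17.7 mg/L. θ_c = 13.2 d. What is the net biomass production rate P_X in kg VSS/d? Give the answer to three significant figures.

For a completely mixed reactor with recycle the Lawrence–McCarty relation gives S = K_s·(1 + k_d·θ_c) / [θ_c·(Y·k − k_d) − 1] = 17.7 × (1 + 0.0643 × 13.2) / [13.2 × (0.572 × 7.78 − 0.0643) − 1] = 32.72 / 56.89 = 0.5752 mg/L.
Observed yield with endogenous decay: Y_obs = Y / (1 + k_d·θ_c) = 0.572 / (1 + 0.0643 × 13.2) = 0.572 / 1.849 = 0.3094 g VSS/g BOD₅.
Substrate removed = Q·(S₀ − S) = 340 m³/d × (3870 − 0.575) g/m³ = 1.32×10^6 g/d = 1316 kg/d.
Net biomass production P_X = Y_obs × Q·(S₀ − S) = 0.3094 × 1316 = 407.0 kg VSS/d.

P_X ≈ 407 kg VSS/d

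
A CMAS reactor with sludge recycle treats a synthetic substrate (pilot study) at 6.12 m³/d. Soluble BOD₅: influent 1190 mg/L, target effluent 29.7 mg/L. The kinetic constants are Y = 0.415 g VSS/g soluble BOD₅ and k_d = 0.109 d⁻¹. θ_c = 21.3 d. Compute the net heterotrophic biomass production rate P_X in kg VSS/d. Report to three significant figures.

P_X ≈ 0.887 kg VSS/d

Observed yield with endogenous decay: Y_obs = Y / (1 + k_d·θ_c) = 0.415 / (1 + 0.109 × 21.3) = 0.415 / 3.322 = 0.1249 g VSS/g soluble BOD₅.
Q·(S₀ − S) = 6.12 × (1190 − 29.7) × 10⁻³ = 7.101 kg/d removed.
Biomass produced: P_X = Y_obs·Q·ΔS = 0.1249 × 7.101 ≈ 0.8872 kg VSS/d.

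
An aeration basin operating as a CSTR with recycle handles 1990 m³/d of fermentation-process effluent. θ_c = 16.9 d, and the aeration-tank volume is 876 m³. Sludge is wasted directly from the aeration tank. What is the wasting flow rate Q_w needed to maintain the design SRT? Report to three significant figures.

Wasting from the aeration tank: Q_w = V / θ_c = 876.0 / 16.9 = 51.83 m³/d.

Q_w ≈ 51.8 m³/d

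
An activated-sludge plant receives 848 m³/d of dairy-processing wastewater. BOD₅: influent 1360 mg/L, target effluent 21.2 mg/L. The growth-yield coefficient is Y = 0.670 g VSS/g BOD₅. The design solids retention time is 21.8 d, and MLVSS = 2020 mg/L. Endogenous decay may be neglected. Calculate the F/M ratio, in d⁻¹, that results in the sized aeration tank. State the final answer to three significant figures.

Biomass mass balance (decay neglected): V·X = Y·Q·(S₀ − S)·θ_c, so V = 0.670 × 848 × (1360 − 21.2) × 21.8 / 2020 = 8209 m³.
F/M = Q·S₀ / (V·X) = 848 × 1360 / (8209 × 2020) = 0.06955 g BOD₅·(g VSS·d)⁻¹.

F/M ≈ 0.0695 d⁻¹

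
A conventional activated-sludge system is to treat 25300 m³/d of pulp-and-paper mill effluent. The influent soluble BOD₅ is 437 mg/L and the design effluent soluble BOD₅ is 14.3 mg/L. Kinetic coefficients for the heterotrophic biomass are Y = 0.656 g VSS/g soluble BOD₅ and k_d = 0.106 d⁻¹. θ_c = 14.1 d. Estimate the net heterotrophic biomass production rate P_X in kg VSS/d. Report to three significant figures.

P_X ≈ 2810 kg VSS/d

Observed yield with endogenous decay: Y_obs = Y / (1 + k_d·θ_c) = 0.656 / (1 + 0.106 × 14.1) = 0.656 / 2.495 = 0.2630 g VSS/g soluble BOD₅.
Substrate removed = Q·(S₀ − S) = 25300 m³/d × (437 − 14.3) g/m³ = 1.07×10^7 g/d = 10694 kg/d.
Net biomass production P_X = Y_obs × Q·(S₀ − S) = 0.2630 × 10694 = 2812 kg VSS/d.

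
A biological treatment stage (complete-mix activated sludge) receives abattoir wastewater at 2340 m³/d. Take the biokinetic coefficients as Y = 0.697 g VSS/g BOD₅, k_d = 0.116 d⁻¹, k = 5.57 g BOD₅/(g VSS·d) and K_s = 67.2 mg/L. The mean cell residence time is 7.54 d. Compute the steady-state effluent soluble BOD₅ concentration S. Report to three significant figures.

Effluent substrate depends only on kinetics and SRT: S = K_s(1 + k_d θ_c) / [θ_c(Yk − k_d) − 1] = 67.2 × (1 + 0.116 × 7.54) / [7.54 × (0.697 × 5.57 − 0.116) − 1] = 126.0 / 27.40 = 4.598 mg/L.

S ≈ 4.60 mg/L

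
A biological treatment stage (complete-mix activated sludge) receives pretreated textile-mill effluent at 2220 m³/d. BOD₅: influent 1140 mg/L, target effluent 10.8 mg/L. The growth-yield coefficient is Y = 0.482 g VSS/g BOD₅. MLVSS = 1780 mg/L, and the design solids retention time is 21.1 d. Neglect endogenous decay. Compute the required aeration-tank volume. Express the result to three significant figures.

V ≈ 14300 m³

With k_d = 0 the design equation reduces to V = Y Q (S₀−S) θ_c / X = 0.482 × 2220 × (1140 − 10.8) × 21.1 / 1780 = 14323 m³.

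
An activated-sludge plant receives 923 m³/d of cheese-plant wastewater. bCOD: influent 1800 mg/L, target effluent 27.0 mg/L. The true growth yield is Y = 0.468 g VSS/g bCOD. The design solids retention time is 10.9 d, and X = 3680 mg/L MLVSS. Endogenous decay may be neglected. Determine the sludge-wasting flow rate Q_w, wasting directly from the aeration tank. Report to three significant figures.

V·X = Y·Q·ΔS·θ_c gives V = 0.468 × 923 × (1800 − 27.0) × 10.9 / 3680 = 2268 m³.
Wasting from the aeration tank: Q_w = V / θ_c = 2268 / 10.9 = 208.1 m³/d.

Q_w ≈ 208 m³/d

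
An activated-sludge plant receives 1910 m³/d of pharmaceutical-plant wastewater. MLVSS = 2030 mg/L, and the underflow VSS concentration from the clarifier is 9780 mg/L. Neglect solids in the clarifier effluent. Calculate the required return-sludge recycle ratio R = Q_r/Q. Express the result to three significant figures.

R ≈ 0.262

Solids balance on the clarifier gives (1+R)X = R·X_r, so R = X/(X_r − X) = 2030 / (9780 − 2030) = 0.2619.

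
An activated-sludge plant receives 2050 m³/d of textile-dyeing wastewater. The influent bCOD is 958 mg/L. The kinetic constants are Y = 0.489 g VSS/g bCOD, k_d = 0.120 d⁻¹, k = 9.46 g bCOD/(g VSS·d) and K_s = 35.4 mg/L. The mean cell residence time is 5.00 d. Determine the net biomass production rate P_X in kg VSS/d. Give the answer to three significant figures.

P_X ≈ 599 kg VSS/d

Effluent substrate depends only on kinetics and SRT: S = K_s(1 + k_d θ_c) / [θ_c(Yk − k_d) − 1] = 35.4 × (1 + 0.120 × 5.00) / [5.00 × (0.489 × 9.46 − 0.120) − 1] = 56.64 / 21.53 = 2.631 mg/L.
Y_obs = Y / (1 + k_d θ_c) = 0.489 / (1 + 0.120 × 5.00) = 0.489 / 1.600 = 0.3056.
ΔS = 958 − 2.63 = 955.4 mg/L, so the substrate removal rate is 2050 × 955.4/1000 = 1959 kg bCOD/d.
P_X = Y_obs · Q(S₀ − S) = 0.3056 × 1959 = 598.6 kg VSS/d.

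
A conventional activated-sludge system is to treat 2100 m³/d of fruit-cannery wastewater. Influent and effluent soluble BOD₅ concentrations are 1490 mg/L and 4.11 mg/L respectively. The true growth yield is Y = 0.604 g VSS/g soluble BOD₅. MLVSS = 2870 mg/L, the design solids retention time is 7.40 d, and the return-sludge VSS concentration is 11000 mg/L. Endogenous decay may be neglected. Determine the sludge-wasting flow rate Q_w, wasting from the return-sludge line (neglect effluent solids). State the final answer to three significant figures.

With k_d = 0 the design equation reduces to V = Y Q (S₀−S) θ_c / X = 0.604 × 2100 × (1490 − 4.11) × 7.40 / 2870 = 4860 m³.
Q_w = (V·X)/(θ_c X_r) = 4860 × 2870 / (7.40 × 11000) = 171.3 m³/d.

Q_w ≈ 171 m³/d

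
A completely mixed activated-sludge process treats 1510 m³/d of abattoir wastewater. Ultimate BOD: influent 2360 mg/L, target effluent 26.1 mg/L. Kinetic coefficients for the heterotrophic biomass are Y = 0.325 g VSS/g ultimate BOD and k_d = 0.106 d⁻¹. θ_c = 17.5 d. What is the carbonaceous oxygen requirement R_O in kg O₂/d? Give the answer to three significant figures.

Y_obs = Y / (1 + k_d θ_c) = 0.325 / (1 + 0.106 × 17.5) = 0.325 / 2.855 = 0.1138.
Q·(S₀ − S) = 1510 × (2360 − 26.1) × 10⁻³ = 3524 kg/d removed.
Net sludge production P_X = 0.1138 × 3524 = 401.2 kg VSS/d.
R_O = Q·ΔS − 1.42 P_X = 3524 − 569.7 = 2955 kg O₂/d.

R_O ≈ 2950 kg O₂/d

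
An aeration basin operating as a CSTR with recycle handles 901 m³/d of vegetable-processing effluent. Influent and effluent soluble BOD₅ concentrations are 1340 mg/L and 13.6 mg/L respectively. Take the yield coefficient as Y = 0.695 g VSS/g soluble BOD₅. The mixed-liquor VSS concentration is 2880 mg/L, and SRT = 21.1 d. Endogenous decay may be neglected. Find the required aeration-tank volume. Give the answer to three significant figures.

Biomass mass balance (decay neglected): V·X = Y·Q·(S₀ − S)·θ_c, so V = 0.695 × 901 × (1340 − 13.6) × 21.1 / 2880 = 6085 m³.

V ≈ 6090 m³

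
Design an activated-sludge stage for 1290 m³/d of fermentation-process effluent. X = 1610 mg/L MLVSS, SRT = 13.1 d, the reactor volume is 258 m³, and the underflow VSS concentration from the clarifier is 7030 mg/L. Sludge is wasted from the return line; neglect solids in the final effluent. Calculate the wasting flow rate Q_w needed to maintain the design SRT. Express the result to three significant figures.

Q_w ≈ 4.51 m³/d

Wasting from the return line (neglecting effluent solids): Q_w = V·X / (θ_c·X_r) = 258.0 × 1610 / (13.1 × 7030) = 4.510 m³/d.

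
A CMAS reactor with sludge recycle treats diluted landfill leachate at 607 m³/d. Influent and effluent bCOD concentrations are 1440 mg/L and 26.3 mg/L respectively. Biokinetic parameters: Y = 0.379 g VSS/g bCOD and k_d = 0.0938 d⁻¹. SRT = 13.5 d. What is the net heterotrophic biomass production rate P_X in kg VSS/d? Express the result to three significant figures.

Y_obs = Y / (1 + k_d θ_c) = 0.379 / (1 + 0.0938 × 13.5) = 0.379 / 2.266 = 0.1672.
Substrate removed = Q·(S₀ − S) = 607 m³/d × (1440 − 26.3) g/m³ = 8.58×10^5 g/d = 858.1 kg/d.
Net biomass production P_X = Y_obs × Q·(S₀ − S) = 0.1672 × 858.1 = 143.5 kg VSS/d.

P_X ≈ 144 kg VSS/d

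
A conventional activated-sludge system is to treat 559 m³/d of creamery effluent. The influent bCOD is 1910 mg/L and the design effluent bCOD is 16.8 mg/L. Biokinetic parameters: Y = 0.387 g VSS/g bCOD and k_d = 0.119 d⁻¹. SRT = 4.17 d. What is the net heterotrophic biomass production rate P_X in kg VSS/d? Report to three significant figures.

Y_obs = Y / (1 + k_d θ_c) = 0.387 / (1 + 0.119 × 4.17) = 0.387 / 1.496 = 0.2587.
Q·(S₀ − S) = 559 × (1910 − 16.8) × 10⁻³ = 1058 kg/d removed.
Net biomass production P_X = Y_obs × Q·(S₀ − S) = 0.2587 × 1058 = 273.7 kg VSS/d.

P_X ≈ 274 kg VSS/d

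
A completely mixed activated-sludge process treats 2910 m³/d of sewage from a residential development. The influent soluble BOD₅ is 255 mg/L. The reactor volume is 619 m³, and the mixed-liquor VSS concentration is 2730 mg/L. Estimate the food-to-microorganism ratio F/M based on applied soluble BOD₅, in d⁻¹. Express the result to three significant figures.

F/M = Q·S₀ / (V·X) = 2910 × 255 / (619.0 × 2730) = 0.4391 g soluble BOD₅·(g VSS·d)⁻¹.

F/M ≈ 0.439 d⁻¹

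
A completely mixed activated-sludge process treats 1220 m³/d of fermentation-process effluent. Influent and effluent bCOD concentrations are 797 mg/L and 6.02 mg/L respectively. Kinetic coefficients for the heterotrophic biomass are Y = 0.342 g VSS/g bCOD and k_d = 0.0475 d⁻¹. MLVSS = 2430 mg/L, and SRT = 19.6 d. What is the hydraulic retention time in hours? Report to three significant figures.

τ ≈ 27.1 h

Rearranging the biomass balance for a CMAS with decay, V = Y·Q·ΔS·θ_c / [X·(1+k_d θ_c)] = 0.342 × 1220 × (797 − 6.02) × 19.6 / [2430 × (1 + 0.0475 × 19.6)] = 6.47×10^6 / 4692 = 1379 m³.
Hydraulic retention time τ = V/Q = 1379 / 1220 = 1.130 d = 27.12 h.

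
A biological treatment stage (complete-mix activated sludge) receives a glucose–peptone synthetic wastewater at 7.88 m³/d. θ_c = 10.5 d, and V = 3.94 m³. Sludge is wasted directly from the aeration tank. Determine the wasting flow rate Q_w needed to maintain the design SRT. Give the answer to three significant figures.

For wasting at MLVSS concentration, Q_w = V/θ_c = 3.940/10.5 = 0.3752 m³/d.

Q_w ≈ 0.375 m³/d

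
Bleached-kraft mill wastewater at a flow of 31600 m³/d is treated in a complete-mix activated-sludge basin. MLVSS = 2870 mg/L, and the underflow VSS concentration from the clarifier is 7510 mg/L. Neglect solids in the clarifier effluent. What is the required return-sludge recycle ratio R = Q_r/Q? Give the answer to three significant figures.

R ≈ 0.619

R = Q_r/Q = X/(X_r − X) = 2870 / (7510 − 2870) = 0.6185.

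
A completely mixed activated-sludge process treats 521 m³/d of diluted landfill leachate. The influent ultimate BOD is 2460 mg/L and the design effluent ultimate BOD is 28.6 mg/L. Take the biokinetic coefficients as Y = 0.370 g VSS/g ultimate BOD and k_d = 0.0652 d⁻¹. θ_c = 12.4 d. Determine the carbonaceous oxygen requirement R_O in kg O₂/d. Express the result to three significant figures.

Correct the yield for decay: Y_obs = Y/(1 + k_d θ_c) = 0.370 / (1 + 0.0652 × 12.4) = 0.370 / 1.808 = 0.2046.
ΔS = 2460 − 28.6 = 2431 mg/L, so the substrate removal rate is 521 × 2431/1000 = 1267 kg ultimate BOD/d.
P_X = Y_obs·Q·(S₀ − S) = 0.2046 × 1267 = 259.2 kg VSS/d.
Carbonaceous O₂ demand = substrate oxidised − cell-mass equivalent = 1267 − 1.42 × 259.2 = 898.7 kg O₂/d.

R_O ≈ 899 kg O₂/d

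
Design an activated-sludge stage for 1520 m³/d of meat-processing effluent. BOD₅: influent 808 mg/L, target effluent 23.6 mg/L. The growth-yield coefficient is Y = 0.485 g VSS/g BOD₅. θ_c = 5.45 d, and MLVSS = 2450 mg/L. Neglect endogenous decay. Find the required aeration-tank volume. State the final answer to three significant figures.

V ≈ 1290 m³

V·X = Y·Q·ΔS·θ_c gives V = 0.485 × 1520 × (808 − 23.6) × 5.45 / 2450 = 1286 m³.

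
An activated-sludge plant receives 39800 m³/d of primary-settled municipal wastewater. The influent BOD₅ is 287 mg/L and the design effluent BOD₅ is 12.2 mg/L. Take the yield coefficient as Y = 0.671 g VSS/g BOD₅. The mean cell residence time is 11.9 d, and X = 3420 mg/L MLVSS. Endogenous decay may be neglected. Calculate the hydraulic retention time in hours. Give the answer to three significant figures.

τ ≈ 15.4 h

Biomass mass balance (decay neglected): V·X = Y·Q·(S₀ − S)·θ_c, so V = 0.671 × 39800 × (287 − 12.2) × 11.9 / 3420 = 25535 m³.
τ = V/Q = 25535/39800 = 0.6416 d, or 15.40 h.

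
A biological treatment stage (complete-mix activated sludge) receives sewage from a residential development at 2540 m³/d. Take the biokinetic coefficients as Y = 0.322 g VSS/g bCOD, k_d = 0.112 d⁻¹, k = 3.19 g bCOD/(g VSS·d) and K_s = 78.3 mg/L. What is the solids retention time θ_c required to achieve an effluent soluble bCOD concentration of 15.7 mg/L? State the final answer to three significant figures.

At the target effluent, Y k S/(K_s+S) = 0.322×3.19×15.7/94.00 = 0.1716 d⁻¹.
Then 1/θ_c = μ − k_d = 0.1716 − 0.112 = 0.05956 d⁻¹, giving θ_c = 16.79 d.

θ_c ≈ 16.8 d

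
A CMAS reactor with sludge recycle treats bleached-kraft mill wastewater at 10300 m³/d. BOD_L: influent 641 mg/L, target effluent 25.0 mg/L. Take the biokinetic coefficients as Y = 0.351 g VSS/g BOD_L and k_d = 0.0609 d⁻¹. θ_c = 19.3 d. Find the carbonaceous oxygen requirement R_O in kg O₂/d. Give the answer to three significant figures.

R_O ≈ 4890 kg O₂/d

Y_obs = Y / (1 + k_d θ_c) = 0.351 / (1 + 0.0609 × 19.3) = 0.351 / 2.175 = 0.1614.
Substrate removed = Q·(S₀ − S) = 10300 m³/d × (641 − 25.0) g/m³ = 6.34×10^6 g/d = 6345 kg/d.
P_X = Y_obs·Q·(S₀ − S) = 0.1614 × 6345 = 1024 kg VSS/d.
R_O = Q·ΔS − 1.42 P_X = 6345 − 1454 = 4891 kg O₂/d.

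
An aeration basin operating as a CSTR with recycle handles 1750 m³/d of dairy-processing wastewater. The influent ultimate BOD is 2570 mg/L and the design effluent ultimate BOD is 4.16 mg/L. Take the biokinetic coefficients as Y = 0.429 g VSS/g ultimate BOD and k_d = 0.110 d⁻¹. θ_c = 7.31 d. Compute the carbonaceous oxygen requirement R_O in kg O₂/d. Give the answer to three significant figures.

Correct the yield for decay: Y_obs = Y/(1 + k_d θ_c) = 0.429 / (1 + 0.110 × 7.31) = 0.429 / 1.804 = 0.2378.
Q·(S₀ − S) = 1750 × (2570 − 4.16) × 10⁻³ = 4490 kg/d removed.
Net sludge production P_X = 0.2378 × 4490 = 1068 kg VSS/d.
R_O = Q·ΔS − 1.42 P_X = 4490 − 1516 = 2974 kg O₂/d.

R_O ≈ 2970 kg O₂/d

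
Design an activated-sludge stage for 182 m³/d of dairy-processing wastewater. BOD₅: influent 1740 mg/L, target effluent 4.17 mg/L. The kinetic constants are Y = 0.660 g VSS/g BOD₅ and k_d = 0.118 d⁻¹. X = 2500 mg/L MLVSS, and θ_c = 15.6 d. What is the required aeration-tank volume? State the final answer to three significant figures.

V ≈ 458 m³

Steady-state biomass mass balance: V·X·(1 + k_d·θ_c) = Y·Q·(S₀ − S)·θ_c, so V = 0.660 × 182 × (1740 − 4.17) × 15.6 / [2500 × (1 + 0.118 × 15.6)] = 3.25×10^6 / 7102 = 458.0 m³.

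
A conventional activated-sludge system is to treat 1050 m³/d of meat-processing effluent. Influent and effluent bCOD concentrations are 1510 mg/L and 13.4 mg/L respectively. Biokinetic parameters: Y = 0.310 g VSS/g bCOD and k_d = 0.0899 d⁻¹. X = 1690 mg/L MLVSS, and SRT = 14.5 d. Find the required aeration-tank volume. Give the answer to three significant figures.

V ≈ 1810 m³

Steady-state biomass mass balance: V·X·(1 + k_d·θ_c) = Y·Q·(S₀ − S)·θ_c, so V = 0.310 × 1050 × (1510 − 13.4) × 14.5 / [1690 × (1 + 0.0899 × 14.5)] = 7.06×10^6 / 3893 = 1814 m³.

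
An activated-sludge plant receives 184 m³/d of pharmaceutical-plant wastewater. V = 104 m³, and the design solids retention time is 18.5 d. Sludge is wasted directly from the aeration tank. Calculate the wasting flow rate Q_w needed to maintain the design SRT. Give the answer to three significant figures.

Q_w ≈ 5.62 m³/d

Wasting from the aeration tank: Q_w = V / θ_c = 104.0 / 18.5 = 5.622 m³/d.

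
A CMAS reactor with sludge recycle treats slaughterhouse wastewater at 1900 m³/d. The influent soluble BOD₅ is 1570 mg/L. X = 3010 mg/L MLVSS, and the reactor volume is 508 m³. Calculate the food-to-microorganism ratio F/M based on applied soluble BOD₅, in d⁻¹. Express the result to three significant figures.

F/M = Q·S₀ / (V·X) = 1900 × 1570 / (508.0 × 3010) = 1.951 g soluble BOD₅·(g VSS·d)⁻¹.

F/M ≈ 1.95 d⁻¹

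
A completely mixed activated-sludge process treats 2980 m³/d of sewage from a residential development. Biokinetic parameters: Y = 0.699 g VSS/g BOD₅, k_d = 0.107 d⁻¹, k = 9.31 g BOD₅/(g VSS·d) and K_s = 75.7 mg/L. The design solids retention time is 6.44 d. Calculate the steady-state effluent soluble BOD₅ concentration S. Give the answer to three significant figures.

Effluent substrate depends only on kinetics and SRT: S = K_s(1 + k_d θ_c) / [θ_c(Yk − k_d) − 1] = 75.7 × (1 + 0.107 × 6.44) / [6.44 × (0.699 × 9.31 − 0.107) − 1] = 127.9 / 40.22 = 3.179 mg/L.

S ≈ 3.18 mg/L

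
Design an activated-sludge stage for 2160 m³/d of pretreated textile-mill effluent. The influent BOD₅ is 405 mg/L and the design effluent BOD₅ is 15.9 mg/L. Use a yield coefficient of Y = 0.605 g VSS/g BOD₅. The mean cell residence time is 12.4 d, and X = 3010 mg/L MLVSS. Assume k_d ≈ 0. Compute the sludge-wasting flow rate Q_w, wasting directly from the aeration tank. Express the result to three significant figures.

Q_w ≈ 169 m³/d

Biomass mass balance (decay neglected): V·X = Y·Q·(S₀ − S)·θ_c, so V = 0.605 × 2160 × (405 − 15.9) × 12.4 / 3010 = 2095 m³.
With mixed-liquor wasting, θ_c = V/Q_w, so Q_w = V/θ_c = 2095/12.4 = 168.9 m³/d.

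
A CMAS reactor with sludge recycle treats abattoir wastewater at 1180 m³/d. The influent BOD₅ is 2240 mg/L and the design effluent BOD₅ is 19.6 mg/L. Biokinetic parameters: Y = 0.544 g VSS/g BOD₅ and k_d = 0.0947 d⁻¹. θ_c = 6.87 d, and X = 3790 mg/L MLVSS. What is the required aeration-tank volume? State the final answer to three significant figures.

V ≈ 1570 m³

Steady-state biomass mass balance: V·X·(1 + k_d·θ_c) = Y·Q·(S₀ − S)·θ_c, so V = 0.544 × 1180 × (2240 − 19.6) × 6.87 / [3790 × (1 + 0.0947 × 6.87)] = 9.79×10^6 / 6256 = 1565 m³.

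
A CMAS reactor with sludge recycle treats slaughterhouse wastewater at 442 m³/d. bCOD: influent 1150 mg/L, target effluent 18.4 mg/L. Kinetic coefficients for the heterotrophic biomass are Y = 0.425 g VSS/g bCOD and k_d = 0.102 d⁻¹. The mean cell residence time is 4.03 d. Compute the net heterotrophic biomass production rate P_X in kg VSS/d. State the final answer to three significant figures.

Correct the yield for decay: Y_obs = Y/(1 + k_d θ_c) = 0.425 / (1 + 0.102 × 4.03) = 0.425 / 1.411 = 0.3012.
Substrate removed = Q·(S₀ − S) = 442 m³/d × (1150 − 18.4) g/m³ = 5×10^5 g/d = 500.2 kg/d.
So the net sludge growth is P_X = 0.3012 × 500.2 = 150.6 kg VSS/d.

P_X ≈ 151 kg VSS/d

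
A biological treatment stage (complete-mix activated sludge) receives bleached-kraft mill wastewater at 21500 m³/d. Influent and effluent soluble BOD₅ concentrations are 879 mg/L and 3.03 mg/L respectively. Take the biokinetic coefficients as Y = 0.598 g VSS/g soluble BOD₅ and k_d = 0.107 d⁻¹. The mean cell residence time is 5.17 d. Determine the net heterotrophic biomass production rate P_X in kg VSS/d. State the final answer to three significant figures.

Observed yield with endogenous decay: Y_obs = Y / (1 + k_d·θ_c) = 0.598 / (1 + 0.107 × 5.17) = 0.598 / 1.553 = 0.3850 g VSS/g soluble BOD₅.
Q·(S₀ − S) = 21500 × (879 − 3.03) × 10⁻³ = 18833 kg/d removed.
P_X = Y_obs · Q(S₀ − S) = 0.3850 × 18833 = 7251 kg VSS/d.

P_X ≈ 7250 kg VSS/d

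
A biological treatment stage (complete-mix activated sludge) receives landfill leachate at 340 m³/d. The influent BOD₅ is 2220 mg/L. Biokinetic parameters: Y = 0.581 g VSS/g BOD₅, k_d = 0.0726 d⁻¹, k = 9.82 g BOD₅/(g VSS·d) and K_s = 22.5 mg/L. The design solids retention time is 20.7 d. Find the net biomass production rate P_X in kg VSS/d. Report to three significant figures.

Effluent substrate depends only on kinetics and SRT: S = K_s(1 + k_d θ_c) / [θ_c(Yk − k_d) − 1] = 22.5 × (1 + 0.0726 × 20.7) / [20.7 × (0.581 × 9.82 − 0.0726) − 1] = 56.31 / 115.6 = 0.4871 mg/L.
Correct the yield for decay: Y_obs = Y/(1 + k_d θ_c) = 0.581 / (1 + 0.0726 × 20.7) = 0.581 / 2.503 = 0.2321.
Substrate removed = Q·(S₀ − S) = 340 m³/d × (2220 − 0.487) g/m³ = 7.55×10^5 g/d = 754.6 kg/d.
P_X = Y_obs · Q(S₀ − S) = 0.2321 × 754.6 = 175.2 kg VSS/d.

P_X ≈ 175 kg VSS/d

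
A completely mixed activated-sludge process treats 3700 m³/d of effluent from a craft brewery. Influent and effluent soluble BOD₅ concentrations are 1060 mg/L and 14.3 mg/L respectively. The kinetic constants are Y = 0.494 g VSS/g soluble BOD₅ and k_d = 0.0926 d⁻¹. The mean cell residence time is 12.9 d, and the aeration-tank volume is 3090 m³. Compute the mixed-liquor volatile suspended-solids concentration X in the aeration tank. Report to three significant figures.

X ≈ 3640 mg/L

X = Y·Q·ΔS·θ_c / [V·(1 + k_d θ_c)] = 0.494 × 3700 × (1060 − 14.3) × 12.9 / [3090 × (1 + 0.0926 × 12.9)] = 3636 mg/L.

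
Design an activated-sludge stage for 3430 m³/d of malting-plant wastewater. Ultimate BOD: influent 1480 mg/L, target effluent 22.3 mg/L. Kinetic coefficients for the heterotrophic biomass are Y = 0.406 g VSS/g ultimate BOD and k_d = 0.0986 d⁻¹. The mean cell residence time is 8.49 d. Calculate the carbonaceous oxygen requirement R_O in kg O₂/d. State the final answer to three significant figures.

Correct the yield for decay: Y_obs = Y/(1 + k_d θ_c) = 0.406 / (1 + 0.0986 × 8.49) = 0.406 / 1.837 = 0.2210.
ΔS = 1480 − 22.3 = 1458 mg/L, so the substrate removal rate is 3430 × 1458/1000 = 5000 kg ultimate BOD/d.
P_X = Y_obs·Q·(S₀ − S) = 0.2210 × 5000 = 1105 kg VSS/d.
Carbonaceous O₂ demand = substrate oxidised − cell-mass equivalent = 5000 − 1.42 × 1105 = 3431 kg O₂/d.

R_O ≈ 3430 kg O₂/d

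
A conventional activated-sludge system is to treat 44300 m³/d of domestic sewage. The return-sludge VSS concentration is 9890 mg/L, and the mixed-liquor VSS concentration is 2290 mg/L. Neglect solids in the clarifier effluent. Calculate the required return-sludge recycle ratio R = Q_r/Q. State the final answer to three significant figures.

R ≈ 0.301

Solids balance on the clarifier gives (1+R)X = R·X_r, so R = X/(X_r − X) = 2290 / (9890 − 2290) = 0.3013.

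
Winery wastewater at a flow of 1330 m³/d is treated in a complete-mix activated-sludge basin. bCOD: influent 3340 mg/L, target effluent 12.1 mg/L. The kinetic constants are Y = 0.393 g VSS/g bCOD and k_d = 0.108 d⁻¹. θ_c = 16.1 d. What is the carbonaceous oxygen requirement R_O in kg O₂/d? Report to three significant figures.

The observed yield is Y_obs = Y/(1 + k_d·θ_c) = 0.393 / (1 + 0.108 × 16.1) = 0.393 / 2.739 = 0.1435 g VSS per g bCOD removed.
Q·(S₀ − S) = 1330 × (3340 − 12.1) × 10⁻³ = 4426 kg/d removed.
Net sludge production P_X = 0.1435 × 4426 = 635.1 kg VSS/d.
Carbonaceous O₂ demand = substrate oxidised − cell-mass equivalent = 4426 − 1.42 × 635.1 = 3524 kg O₂/d.

R_O ≈ 3520 kg O₂/d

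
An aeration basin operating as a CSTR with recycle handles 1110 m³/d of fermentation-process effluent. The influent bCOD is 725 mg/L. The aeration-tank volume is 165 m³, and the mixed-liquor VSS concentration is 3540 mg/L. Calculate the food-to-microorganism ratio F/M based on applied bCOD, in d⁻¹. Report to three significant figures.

Food-to-microorganism ratio F/M = Q S₀ / (V X) = 1110 × 725 / (165.0 × 3540) = 1.378 d⁻¹.

F/M ≈ 1.38 d⁻¹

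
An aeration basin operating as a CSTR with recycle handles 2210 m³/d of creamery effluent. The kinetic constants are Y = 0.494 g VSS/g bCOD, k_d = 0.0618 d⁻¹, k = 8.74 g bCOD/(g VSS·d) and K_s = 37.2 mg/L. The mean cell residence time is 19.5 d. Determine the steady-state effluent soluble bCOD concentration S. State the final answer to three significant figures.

S ≈ 1.00 mg/L

From the Monod/SRT balance for a CMAS, S = K_s·(1+k_d θ_c)/[θ_c·(Y k − k_d) − 1] = 37.2 × (1 + 0.0618 × 19.5) / [19.5 × (0.494 × 8.74 − 0.0618) − 1] = 82.03 / 81.99 = 1.001 mg/L.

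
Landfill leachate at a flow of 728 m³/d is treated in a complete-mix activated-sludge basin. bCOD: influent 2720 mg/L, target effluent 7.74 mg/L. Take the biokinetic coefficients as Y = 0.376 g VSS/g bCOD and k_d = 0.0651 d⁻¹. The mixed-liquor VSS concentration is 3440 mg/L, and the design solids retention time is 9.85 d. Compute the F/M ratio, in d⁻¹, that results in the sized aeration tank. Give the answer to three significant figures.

Steady-state biomass mass balance: V·X·(1 + k_d·θ_c) = Y·Q·(S₀ − S)·θ_c, so V = 0.376 × 728 × (2720 − 7.74) × 9.85 / [3440 × (1 + 0.0651 × 9.85)] = 7.31×10^6 / 5646 = 1295 m³.
F/M = Q·S₀ / (V·X) = 728 × 2720 / (1295 × 3440) = 0.4444 g bCOD·(g VSS·d)⁻¹.

F/M ≈ 0.444 d⁻¹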